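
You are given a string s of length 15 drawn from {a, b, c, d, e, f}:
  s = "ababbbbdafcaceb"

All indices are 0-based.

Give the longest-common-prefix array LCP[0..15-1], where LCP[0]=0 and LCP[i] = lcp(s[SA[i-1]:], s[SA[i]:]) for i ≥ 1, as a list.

[0, 2, 1, 1, 0, 1, 1, 3, 2, 1, 0, 1, 0, 0, 0]

sorted suffixes:
  #0 SA[0]=0  'ababbbbdafcaceb'
  #1 SA[1]=2  'abbbbdafcaceb'
  #2 SA[2]=11  'aceb'
  #3 SA[3]=8  'afcaceb'
  #4 SA[4]=14  'b'
  #5 SA[5]=1  'babbbbdafcaceb'
  #6 SA[6]=3  'bbbbdafcaceb'
  #7 SA[7]=4  'bbbdafcaceb'
  #8 SA[8]=5  'bbdafcaceb'
  #9 SA[9]=6  'bdafcaceb'
  #10 SA[10]=10  'caceb'
  #11 SA[11]=12  'ceb'
  #12 SA[12]=7  'dafcaceb'
  #13 SA[13]=13  'eb'
  #14 SA[14]=9  'fcaceb'

SA = [0, 2, 11, 8, 14, 1, 3, 4, 5, 6, 10, 12, 7, 13, 9]
rank  pair      lcp
   1  s[0:],s[2:]  2  'ab'
   2  s[2:],s[11:]  1  'a'
   3  s[11:],s[8:]  1  'a'
   4  s[8:],s[14:]  0  ''
   5  s[14:],s[1:]  1  'b'
   6  s[1:],s[3:]  1  'b'
   7  s[3:],s[4:]  3  'bbb'
   8  s[4:],s[5:]  2  'bb'
   9  s[5:],s[6:]  1  'b'
  10  s[6:],s[10:]  0  ''
  11  s[10:],s[12:]  1  'c'
  12  s[12:],s[7:]  0  ''
  13  s[7:],s[13:]  0  ''
  14  s[13:],s[9:]  0  ''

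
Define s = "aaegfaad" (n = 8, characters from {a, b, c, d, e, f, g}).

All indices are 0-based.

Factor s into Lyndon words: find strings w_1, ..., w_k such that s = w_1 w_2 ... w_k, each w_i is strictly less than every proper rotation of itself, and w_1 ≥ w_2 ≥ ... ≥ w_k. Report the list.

["aaegf", "aad"]

emit factor 1: 'aaegf' (i=0, period=5)
emit factor 2: 'aad' (i=5, period=3)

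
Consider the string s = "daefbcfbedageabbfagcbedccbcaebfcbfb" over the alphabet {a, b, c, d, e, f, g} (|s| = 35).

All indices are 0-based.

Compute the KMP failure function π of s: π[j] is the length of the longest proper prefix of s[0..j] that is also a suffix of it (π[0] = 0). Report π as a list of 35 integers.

π[0] = 0
j=1 s[j]='a': π[1]=0 (border '')
j=2 s[j]='e': π[2]=0 (border '')
j=3 s[j]='f': π[3]=0 (border '')
j=4 s[j]='b': π[4]=0 (border '')
j=5 s[j]='c': π[5]=0 (border '')
j=6 s[j]='f': π[6]=0 (border '')
j=7 s[j]='b': π[7]=0 (border '')
j=8 s[j]='e': π[8]=0 (border '')
j=9 s[j]='d': π[9]=1 (border 'd')
j=10 s[j]='a': π[10]=2 (border 'da')
j=11 s[j]='g': k: 2→0; π[11]=0 (border '')
j=12 s[j]='e': π[12]=0 (border '')
j=13 s[j]='a': π[13]=0 (border '')
j=14 s[j]='b': π[14]=0 (border '')
j=15 s[j]='b': π[15]=0 (border '')
j=16 s[j]='f': π[16]=0 (border '')
j=17 s[j]='a': π[17]=0 (border '')
j=18 s[j]='g': π[18]=0 (border '')
j=19 s[j]='c': π[19]=0 (border '')
j=20 s[j]='b': π[20]=0 (border '')
j=21 s[j]='e': π[21]=0 (border '')
j=22 s[j]='d': π[22]=1 (border 'd')
j=23 s[j]='c': k: 1→0; π[23]=0 (border '')
j=24 s[j]='c': π[24]=0 (border '')
j=25 s[j]='b': π[25]=0 (border '')
j=26 s[j]='c': π[26]=0 (border '')
j=27 s[j]='a': π[27]=0 (border '')
j=28 s[j]='e': π[28]=0 (border '')
j=29 s[j]='b': π[29]=0 (border '')
j=30 s[j]='f': π[30]=0 (border '')
j=31 s[j]='c': π[31]=0 (border '')
j=32 s[j]='b': π[32]=0 (border '')
j=33 s[j]='f': π[33]=0 (border '')
j=34 s[j]='b': π[34]=0 (border '')

[0, 0, 0, 0, 0, 0, 0, 0, 0, 1, 2, 0, 0, 0, 0, 0, 0, 0, 0, 0, 0, 0, 1, 0, 0, 0, 0, 0, 0, 0, 0, 0, 0, 0, 0]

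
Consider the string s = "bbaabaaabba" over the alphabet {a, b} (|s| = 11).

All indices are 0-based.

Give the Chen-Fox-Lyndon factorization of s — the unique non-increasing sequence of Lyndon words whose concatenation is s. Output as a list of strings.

["b", "b", "aab", "aaabb", "a"]

emit factor 1: 'b' (i=0, period=1)
emit factor 2: 'b' (i=1, period=1)
emit factor 3: 'aab' (i=2, period=3)
emit factor 4: 'aaabb' (i=5, period=5)
emit factor 5: 'a' (i=10, period=1)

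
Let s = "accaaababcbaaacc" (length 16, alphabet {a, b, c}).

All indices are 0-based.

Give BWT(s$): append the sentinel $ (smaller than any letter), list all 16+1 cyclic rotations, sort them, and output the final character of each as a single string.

rank  rotation           last
    0  $accaaababcbaaacc  c
    1  aaababcbaaacc$acc  c
    2  aaacc$accaaababcb  b
    3  aababcbaaacc$acca  a
    4  aacc$accaaababcba  a
    5  ababcbaaacc$accaa  a
    6  abcbaaacc$accaaab  b
    7  acc$accaaababcbaa  a
    8  accaaababcbaaacc$  $
    9  baaacc$accaaababc  c
   10  babcbaaacc$accaaa  a
   11  bcbaaacc$accaaaba  a
   12  c$accaaababcbaaac  c
   13  caaababcbaaacc$ac  c
   14  cbaaacc$accaaabab  b
   15  cc$accaaababcbaaa  a
   16  ccaaababcbaaacc$a  a

ccbaaaba$caaccbaa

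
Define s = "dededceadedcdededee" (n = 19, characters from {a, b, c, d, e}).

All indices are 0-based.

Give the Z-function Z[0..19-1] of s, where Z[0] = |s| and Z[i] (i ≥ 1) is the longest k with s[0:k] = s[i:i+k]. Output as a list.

[19, 0, 3, 0, 1, 0, 0, 0, 3, 0, 1, 0, 5, 0, 4, 0, 2, 0, 0]

Z[0]=19
i=1: outside box; Z[1]=0
i=2: outside box; Z[2]=3 extend→box=[2,5)
i=3: min(r-i=2, Z[1]=0)=0; Z[3]=0
i=4: min(r-i=1, Z[2]=3)=1; Z[4]=1
i=5: outside box; Z[5]=0
i=6: outside box; Z[6]=0
i=7: outside box; Z[7]=0
i=8: outside box; Z[8]=3 extend→box=[8,11)
i=9: min(r-i=2, Z[1]=0)=0; Z[9]=0
i=10: min(r-i=1, Z[2]=3)=1; Z[10]=1
i=11: outside box; Z[11]=0
i=12: outside box; Z[12]=5 extend→box=[12,17)
i=13: min(r-i=4, Z[1]=0)=0; Z[13]=0
i=14: min(r-i=3, Z[2]=3)=3; Z[14]=4 extend→box=[14,18)
i=15: min(r-i=3, Z[1]=0)=0; Z[15]=0
i=16: min(r-i=2, Z[2]=3)=2; Z[16]=2
i=17: min(r-i=1, Z[3]=0)=0; Z[17]=0
i=18: outside box; Z[18]=0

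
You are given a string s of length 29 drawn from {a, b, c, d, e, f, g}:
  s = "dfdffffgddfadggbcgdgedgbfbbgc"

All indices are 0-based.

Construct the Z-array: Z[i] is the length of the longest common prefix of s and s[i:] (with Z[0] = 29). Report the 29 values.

Z[0]=29
i=1: i≥r, start 0; Z[1]=0
i=2: i≥r, start 0; Z[2]=2 grow→box=[2,4)
i=3: min(r-i=1, Z[1]=0)=0; Z[3]=0
i=4: i≥r, start 0; Z[4]=0
i=5: i≥r, start 0; Z[5]=0
i=6: i≥r, start 0; Z[6]=0
i=7: i≥r, start 0; Z[7]=0
i=8: i≥r, start 0; Z[8]=1 grow→box=[8,9)
i=9: i≥r, start 0; Z[9]=2 grow→box=[9,11)
i=10: min(r-i=1, Z[1]=0)=0; Z[10]=0
i=11: i≥r, start 0; Z[11]=0
i=12: i≥r, start 0; Z[12]=1 grow→box=[12,13)
i=13: i≥r, start 0; Z[13]=0
i=14: i≥r, start 0; Z[14]=0
i=15: i≥r, start 0; Z[15]=0
i=16: i≥r, start 0; Z[16]=0
i=17: i≥r, start 0; Z[17]=0
i=18: i≥r, start 0; Z[18]=1 grow→box=[18,19)
i=19: i≥r, start 0; Z[19]=0
i=20: i≥r, start 0; Z[20]=0
i=21: i≥r, start 0; Z[21]=1 grow→box=[21,22)
i=22: i≥r, start 0; Z[22]=0
i=23: i≥r, start 0; Z[23]=0
i=24: i≥r, start 0; Z[24]=0
i=25: i≥r, start 0; Z[25]=0
i=26: i≥r, start 0; Z[26]=0
i=27: i≥r, start 0; Z[27]=0
i=28: i≥r, start 0; Z[28]=0

[29, 0, 2, 0, 0, 0, 0, 0, 1, 2, 0, 0, 1, 0, 0, 0, 0, 0, 1, 0, 0, 1, 0, 0, 0, 0, 0, 0, 0]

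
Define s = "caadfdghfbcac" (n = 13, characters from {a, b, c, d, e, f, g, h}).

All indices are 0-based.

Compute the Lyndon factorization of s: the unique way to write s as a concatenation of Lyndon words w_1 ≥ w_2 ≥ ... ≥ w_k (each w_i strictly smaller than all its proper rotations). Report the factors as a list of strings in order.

["c", "aadfdghfbcac"]

emit factor 1: 'c' (i=0, period=1)
emit factor 2: 'aadfdghfbcac' (i=1, period=12)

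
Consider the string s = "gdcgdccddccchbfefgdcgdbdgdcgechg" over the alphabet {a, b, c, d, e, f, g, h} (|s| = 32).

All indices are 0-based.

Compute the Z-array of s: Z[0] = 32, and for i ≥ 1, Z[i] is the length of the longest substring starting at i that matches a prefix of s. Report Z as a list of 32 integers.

[32, 0, 0, 3, 0, 0, 0, 0, 0, 0, 0, 0, 0, 0, 0, 0, 0, 5, 0, 0, 2, 0, 0, 0, 4, 0, 0, 1, 0, 0, 0, 1]

Z[0]=32
i=1: outside box; Z[1]=0
i=2: outside box; Z[2]=0
i=3: outside box; Z[3]=3 scan→box=[3,6)
i=4: min(r-i=2, Z[1]=0)=0; Z[4]=0
i=5: min(r-i=1, Z[2]=0)=0; Z[5]=0
i=6: outside box; Z[6]=0
i=7: outside box; Z[7]=0
i=8: outside box; Z[8]=0
i=9: outside box; Z[9]=0
i=10: outside box; Z[10]=0
i=11: outside box; Z[11]=0
i=12: outside box; Z[12]=0
i=13: outside box; Z[13]=0
i=14: outside box; Z[14]=0
i=15: outside box; Z[15]=0
i=16: outside box; Z[16]=0
i=17: outside box; Z[17]=5 scan→box=[17,22)
i=18: min(r-i=4, Z[1]=0)=0; Z[18]=0
i=19: min(r-i=3, Z[2]=0)=0; Z[19]=0
i=20: min(r-i=2, Z[3]=3)=2; Z[20]=2
i=21: min(r-i=1, Z[4]=0)=0; Z[21]=0
i=22: outside box; Z[22]=0
i=23: outside box; Z[23]=0
i=24: outside box; Z[24]=4 scan→box=[24,28)
i=25: min(r-i=3, Z[1]=0)=0; Z[25]=0
i=26: min(r-i=2, Z[2]=0)=0; Z[26]=0
i=27: min(r-i=1, Z[3]=3)=1; Z[27]=1
i=28: outside box; Z[28]=0
i=29: outside box; Z[29]=0
i=30: outside box; Z[30]=0
i=31: outside box; Z[31]=1 scan→box=[31,32)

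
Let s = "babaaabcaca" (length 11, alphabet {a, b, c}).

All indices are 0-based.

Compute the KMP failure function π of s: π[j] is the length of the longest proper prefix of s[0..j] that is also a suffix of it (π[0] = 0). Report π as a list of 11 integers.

[0, 0, 1, 2, 0, 0, 1, 0, 0, 0, 0]

π[0] = 0
j=1 s[j]='a': π[1]=0 (border '')
j=2 s[j]='b': π[2]=1 (border 'b')
j=3 s[j]='a': π[3]=2 (border 'ba')
j=4 s[j]='a': k: 2→0; π[4]=0 (border '')
j=5 s[j]='a': π[5]=0 (border '')
j=6 s[j]='b': π[6]=1 (border 'b')
j=7 s[j]='c': k: 1→0; π[7]=0 (border '')
j=8 s[j]='a': π[8]=0 (border '')
j=9 s[j]='c': π[9]=0 (border '')
j=10 s[j]='a': π[10]=0 (border '')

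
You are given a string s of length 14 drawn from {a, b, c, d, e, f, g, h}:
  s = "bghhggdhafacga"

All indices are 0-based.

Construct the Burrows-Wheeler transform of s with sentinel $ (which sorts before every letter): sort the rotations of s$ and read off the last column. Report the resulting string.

agfh$agacghbdhg

rank  rotation         last
    0  $bghhggdhafacga  a
    1  a$bghhggdhafacg  g
    2  acga$bghhggdhaf  f
    3  afacga$bghhggdh  h
    4  bghhggdhafacga$  $
    5  cga$bghhggdhafa  a
    6  dhafacga$bghhgg  g
    7  facga$bghhggdha  a
    8  ga$bghhggdhafac  c
    9  gdhafacga$bghhg  g
   10  ggdhafacga$bghh  h
   11  ghhggdhafacga$b  b
   12  hafacga$bghhggd  d
   13  hggdhafacga$bgh  h
   14  hhggdhafacga$bg  g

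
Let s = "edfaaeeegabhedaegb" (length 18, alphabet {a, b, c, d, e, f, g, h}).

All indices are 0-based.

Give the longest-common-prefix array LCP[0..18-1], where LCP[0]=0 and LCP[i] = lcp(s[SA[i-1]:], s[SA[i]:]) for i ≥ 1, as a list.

[0, 1, 1, 2, 0, 1, 0, 1, 0, 2, 1, 2, 1, 2, 0, 0, 1, 0]

sorted suffixes:
  #0 SA[0]=3  'aaeeegabhedaegb'
  #1 SA[1]=9  'abhedaegb'
  #2 SA[2]=4  'aeeegabhedaegb'
  #3 SA[3]=14  'aegb'
  #4 SA[4]=17  'b'
  #5 SA[5]=10  'bhedaegb'
  #6 SA[6]=13  'daegb'
  #7 SA[7]=1  'dfaaeeegabhedaegb'
  #8 SA[8]=12  'edaegb'
  #9 SA[9]=0  'edfaaeeegabhedaegb'
  #10 SA[10]=5  'eeegabhedaegb'
  #11 SA[11]=6  'eegabhedaegb'
  #12 SA[12]=7  'egabhedaegb'
  #13 SA[13]=15  'egb'
  #14 SA[14]=2  'faaeeegabhedaegb'
  #15 SA[15]=8  'gabhedaegb'
  #16 SA[16]=16  'gb'
  #17 SA[17]=11  'hedaegb'

SA = [3, 9, 4, 14, 17, 10, 13, 1, 12, 0, 5, 6, 7, 15, 2, 8, 16, 11]
[i] adj suffixes → lcp
  [1] 3/9 → 1 ('a')
  [2] 9/4 → 1 ('a')
  [3] 4/14 → 2 ('ae')
  [4] 14/17 → 0 ('')
  [5] 17/10 → 1 ('b')
  [6] 10/13 → 0 ('')
  [7] 13/1 → 1 ('d')
  [8] 1/12 → 0 ('')
  [9] 12/0 → 2 ('ed')
  [10] 0/5 → 1 ('e')
  [11] 5/6 → 2 ('ee')
  [12] 6/7 → 1 ('e')
  [13] 7/15 → 2 ('eg')
  [14] 15/2 → 0 ('')
  [15] 2/8 → 0 ('')
  [16] 8/16 → 1 ('g')
  [17] 16/11 → 0 ('')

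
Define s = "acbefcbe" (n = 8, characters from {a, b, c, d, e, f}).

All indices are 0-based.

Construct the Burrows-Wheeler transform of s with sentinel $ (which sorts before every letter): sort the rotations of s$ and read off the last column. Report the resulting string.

rank  rotation   last
    0  $acbefcbe  e
    1  acbefcbe$  $
    2  be$acbefc  c
    3  befcbe$ac  c
    4  cbe$acbef  f
    5  cbefcbe$a  a
    6  e$acbefcb  b
    7  efcbe$acb  b
    8  fcbe$acbe  e

e$ccfabbe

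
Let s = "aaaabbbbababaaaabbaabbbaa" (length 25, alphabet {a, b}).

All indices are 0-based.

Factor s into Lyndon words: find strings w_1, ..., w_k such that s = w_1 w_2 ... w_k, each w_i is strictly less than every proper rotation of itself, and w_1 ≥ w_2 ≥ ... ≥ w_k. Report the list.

emit factor 1: 'aaaabbbbabab' (i=0, period=12)
emit factor 2: 'aaaabbaabbb' (i=12, period=11)
emit factor 3: 'a' (i=23, period=1)
emit factor 4: 'a' (i=24, period=1)

["aaaabbbbabab", "aaaabbaabbb", "a", "a"]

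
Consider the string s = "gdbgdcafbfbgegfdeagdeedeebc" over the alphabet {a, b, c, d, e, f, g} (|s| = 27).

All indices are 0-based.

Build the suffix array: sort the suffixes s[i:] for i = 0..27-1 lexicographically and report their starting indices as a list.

[6, 17, 25, 8, 2, 10, 26, 5, 1, 4, 15, 22, 19, 16, 24, 21, 23, 20, 12, 7, 9, 14, 0, 3, 18, 11, 13]

sorted suffixes:
  #0 SA[0]=6  'afbfbgegfdeagdeedeebc'
  #1 SA[1]=17  'agdeedeebc'
  #2 SA[2]=25  'bc'
  #3 SA[3]=8  'bfbgegfdeagdeedeebc'
  #4 SA[4]=2  'bgdcafbfbgegfdeagdeedeebc'
  #5 SA[5]=10  'bgegfdeagdeedeebc'
  #6 SA[6]=26  'c'
  #7 SA[7]=5  'cafbfbgegfdeagdeedeebc'
  #8 SA[8]=1  'dbgdcafbfbgegfdeagdeedeebc'
  #9 SA[9]=4  'dcafbfbgegfdeagdeedeebc'
  #10 SA[10]=15  'deagdeedeebc'
  #11 SA[11]=22  'deebc'
  #12 SA[12]=19  'deedeebc'
  #13 SA[13]=16  'eagdeedeebc'
  #14 SA[14]=24  'ebc'
  #15 SA[15]=21  'edeebc'
  #16 SA[16]=23  'eebc'
  #17 SA[17]=20  'eedeebc'
  #18 SA[18]=12  'egfdeagdeedeebc'
  #19 SA[19]=7  'fbfbgegfdeagdeedeebc'
  #20 SA[20]=9  'fbgegfdeagdeedeebc'
  #21 SA[21]=14  'fdeagdeedeebc'
  #22 SA[22]=0  'gdbgdcafbfbgegfdeagdeedeebc'
  #23 SA[23]=3  'gdcafbfbgegfdeagdeedeebc'
  #24 SA[24]=18  'gdeedeebc'
  #25 SA[25]=11  'gegfdeagdeedeebc'
  #26 SA[26]=13  'gfdeagdeedeebc'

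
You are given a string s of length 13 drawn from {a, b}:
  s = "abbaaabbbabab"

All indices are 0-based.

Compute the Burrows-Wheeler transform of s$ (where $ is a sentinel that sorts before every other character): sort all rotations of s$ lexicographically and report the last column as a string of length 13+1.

bbabb$aabababa

rank  rotation        last
    0  $abbaaabbbabab  b
    1  aaabbbabab$abb  b
    2  aabbbabab$abba  a
    3  ab$abbaaabbbab  b
    4  abab$abbaaabbb  b
    5  abbaaabbbabab$  $
    6  abbbabab$abbaa  a
    7  b$abbaaabbbaba  a
    8  baaabbbabab$ab  b
    9  bab$abbaaabbba  a
   10  babab$abbaaabb  b
   11  bbaaabbbabab$a  a
   12  bbabab$abbaaab  b
   13  bbbabab$abbaaa  a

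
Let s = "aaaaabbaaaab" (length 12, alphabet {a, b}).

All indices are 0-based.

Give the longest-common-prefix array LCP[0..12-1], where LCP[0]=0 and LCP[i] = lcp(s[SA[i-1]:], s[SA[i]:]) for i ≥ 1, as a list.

[0, 4, 5, 3, 4, 2, 3, 1, 2, 0, 1, 1]

sorted suffixes:
  #0 SA[0]=0  'aaaaabbaaaab'
  #1 SA[1]=7  'aaaab'
  #2 SA[2]=1  'aaaabbaaaab'
  #3 SA[3]=8  'aaab'
  #4 SA[4]=2  'aaabbaaaab'
  #5 SA[5]=9  'aab'
  #6 SA[6]=3  'aabbaaaab'
  #7 SA[7]=10  'ab'
  #8 SA[8]=4  'abbaaaab'
  #9 SA[9]=11  'b'
  #10 SA[10]=6  'baaaab'
  #11 SA[11]=5  'bbaaaab'

SA = [0, 7, 1, 8, 2, 9, 3, 10, 4, 11, 6, 5]
i: (SA[i-1],SA[i]) lcp shared
  1: (0,7) 4 'aaaa'
  2: (7,1) 5 'aaaab'
  3: (1,8) 3 'aaa'
  4: (8,2) 4 'aaab'
  5: (2,9) 2 'aa'
  6: (9,3) 3 'aab'
  7: (3,10) 1 'a'
  8: (10,4) 2 'ab'
  9: (4,11) 0 ''
  10: (11,6) 1 'b'
  11: (6,5) 1 'b'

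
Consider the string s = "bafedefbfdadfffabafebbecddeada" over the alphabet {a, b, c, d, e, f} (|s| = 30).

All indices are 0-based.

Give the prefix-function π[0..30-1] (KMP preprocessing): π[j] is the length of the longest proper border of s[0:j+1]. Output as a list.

[0, 0, 0, 0, 0, 0, 0, 1, 0, 0, 0, 0, 0, 0, 0, 0, 1, 2, 3, 4, 1, 1, 0, 0, 0, 0, 0, 0, 0, 0]

π[0] = 0
j=1 s[j]='a': π[1]=0 (border '')
j=2 s[j]='f': π[2]=0 (border '')
j=3 s[j]='e': π[3]=0 (border '')
j=4 s[j]='d': π[4]=0 (border '')
j=5 s[j]='e': π[5]=0 (border '')
j=6 s[j]='f': π[6]=0 (border '')
j=7 s[j]='b': π[7]=1 (border 'b')
j=8 s[j]='f': k: 1→0; π[8]=0 (border '')
j=9 s[j]='d': π[9]=0 (border '')
j=10 s[j]='a': π[10]=0 (border '')
j=11 s[j]='d': π[11]=0 (border '')
j=12 s[j]='f': π[12]=0 (border '')
j=13 s[j]='f': π[13]=0 (border '')
j=14 s[j]='f': π[14]=0 (border '')
j=15 s[j]='a': π[15]=0 (border '')
j=16 s[j]='b': π[16]=1 (border 'b')
j=17 s[j]='a': π[17]=2 (border 'ba')
j=18 s[j]='f': π[18]=3 (border 'baf')
j=19 s[j]='e': π[19]=4 (border 'bafe')
j=20 s[j]='b': k: 4→0; π[20]=1 (border 'b')
j=21 s[j]='b': k: 1→0; π[21]=1 (border 'b')
j=22 s[j]='e': k: 1→0; π[22]=0 (border '')
j=23 s[j]='c': π[23]=0 (border '')
j=24 s[j]='d': π[24]=0 (border '')
j=25 s[j]='d': π[25]=0 (border '')
j=26 s[j]='e': π[26]=0 (border '')
j=27 s[j]='a': π[27]=0 (border '')
j=28 s[j]='d': π[28]=0 (border '')
j=29 s[j]='a': π[29]=0 (border '')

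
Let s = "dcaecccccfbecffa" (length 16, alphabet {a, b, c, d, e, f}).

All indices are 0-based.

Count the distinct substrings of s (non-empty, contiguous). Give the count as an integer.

118

rank→(start, suffix):
  0 → (15, 'a')
  1 → (2, 'aecccccfbecffa')
  2 → (10, 'becffa')
  3 → (1, 'caecccccfbecffa')
  4 → (4, 'cccccfbecffa')
  5 → (5, 'ccccfbecffa')
  6 → (6, 'cccfbecffa')
  7 → (7, 'ccfbecffa')
  8 → (8, 'cfbecffa')
  9 → (12, 'cffa')
  10 → (0, 'dcaecccccfbecffa')
  11 → (3, 'ecccccfbecffa')
  12 → (11, 'ecffa')
  13 → (14, 'fa')
  14 → (9, 'fbecffa')
  15 → (13, 'ffa')

SA = [15, 2, 10, 1, 4, 5, 6, 7, 8, 12, 0, 3, 11, 14, 9, 13]
i: (SA[i-1],SA[i]) lcp shared
  1: (15,2) 1 'a'
  2: (2,10) 0 ''
  3: (10,1) 0 ''
  4: (1,4) 1 'c'
  5: (4,5) 4 'cccc'
  6: (5,6) 3 'ccc'
  7: (6,7) 2 'cc'
  8: (7,8) 1 'c'
  9: (8,12) 2 'cf'
  10: (12,0) 0 ''
  11: (0,3) 0 ''
  12: (3,11) 2 'ec'
  13: (11,14) 0 ''
  14: (14,9) 1 'f'
  15: (9,13) 1 'f'

n(n+1)/2 = 16·17/2 = 136
Σ LCP = 0 + 1 + 0 + 0 + 1 + 4 + 3 + 2 + 1 + 2 + 0 + 0 + 2 + 0 + 1 + 1 = 18
distinct = 136 − 18 = 118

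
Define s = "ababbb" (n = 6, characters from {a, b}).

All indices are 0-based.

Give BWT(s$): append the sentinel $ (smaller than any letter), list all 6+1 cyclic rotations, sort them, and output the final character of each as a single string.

rank  rotation last
    0  $ababbb  b
    1  ababbb$  $
    2  abbb$ab  b
    3  b$ababb  b
    4  babbb$a  a
    5  bb$abab  b
    6  bbb$aba  a

b$bbaba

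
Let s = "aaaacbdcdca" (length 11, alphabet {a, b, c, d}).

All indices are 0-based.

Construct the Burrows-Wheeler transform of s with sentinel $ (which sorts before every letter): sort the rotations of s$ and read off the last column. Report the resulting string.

rank  rotation      last
    0  $aaaacbdcdca  a
    1  a$aaaacbdcdc  c
    2  aaaacbdcdca$  $
    3  aaacbdcdca$a  a
    4  aacbdcdca$aa  a
    5  acbdcdca$aaa  a
    6  bdcdca$aaaac  c
    7  ca$aaaacbdcd  d
    8  cbdcdca$aaaa  a
    9  cdca$aaaacbd  d
   10  dca$aaaacbdc  c
   11  dcdca$aaaacb  b

ac$aaacdadcb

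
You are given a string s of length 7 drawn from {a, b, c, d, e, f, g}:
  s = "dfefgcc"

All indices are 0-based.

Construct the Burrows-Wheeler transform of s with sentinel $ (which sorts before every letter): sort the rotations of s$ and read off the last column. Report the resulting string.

rank  rotation  last
    0  $dfefgcc  c
    1  c$dfefgc  c
    2  cc$dfefg  g
    3  dfefgcc$  $
    4  efgcc$df  f
    5  fefgcc$d  d
    6  fgcc$dfe  e
    7  gcc$dfef  f

ccg$fdef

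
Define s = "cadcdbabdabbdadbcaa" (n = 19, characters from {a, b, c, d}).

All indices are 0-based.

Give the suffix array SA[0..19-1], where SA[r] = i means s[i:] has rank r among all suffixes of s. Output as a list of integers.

rank→(start, suffix):
  0 → (18, 'a')
  1 → (17, 'aa')
  2 → (9, 'abbdadbcaa')
  3 → (6, 'abdabbdadbcaa')
  4 → (13, 'adbcaa')
  5 → (1, 'adcdbabdabbdadbcaa')
  6 → (5, 'babdabbdadbcaa')
  7 → (10, 'bbdadbcaa')
  8 → (15, 'bcaa')
  9 → (7, 'bdabbdadbcaa')
  10 → (11, 'bdadbcaa')
  11 → (16, 'caa')
  12 → (0, 'cadcdbabdabbdadbcaa')
  13 → (3, 'cdbabdabbdadbcaa')
  14 → (8, 'dabbdadbcaa')
  15 → (12, 'dadbcaa')
  16 → (4, 'dbabdabbdadbcaa')
  17 → (14, 'dbcaa')
  18 → (2, 'dcdbabdabbdadbcaa')

[18, 17, 9, 6, 13, 1, 5, 10, 15, 7, 11, 16, 0, 3, 8, 12, 4, 14, 2]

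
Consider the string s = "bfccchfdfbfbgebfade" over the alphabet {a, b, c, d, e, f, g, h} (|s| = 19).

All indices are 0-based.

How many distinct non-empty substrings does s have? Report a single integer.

175

sorted suffixes:
  #0 SA[0]=16  'ade'
  #1 SA[1]=14  'bfade'
  #2 SA[2]=9  'bfbgebfade'
  #3 SA[3]=0  'bfccchfdfbfbgebfade'
  #4 SA[4]=11  'bgebfade'
  #5 SA[5]=2  'ccchfdfbfbgebfade'
  #6 SA[6]=3  'cchfdfbfbgebfade'
  #7 SA[7]=4  'chfdfbfbgebfade'
  #8 SA[8]=17  'de'
  #9 SA[9]=7  'dfbfbgebfade'
  #10 SA[10]=18  'e'
  #11 SA[11]=13  'ebfade'
  #12 SA[12]=15  'fade'
  #13 SA[13]=8  'fbfbgebfade'
  #14 SA[14]=10  'fbgebfade'
  #15 SA[15]=1  'fccchfdfbfbgebfade'
  #16 SA[16]=6  'fdfbfbgebfade'
  #17 SA[17]=12  'gebfade'
  #18 SA[18]=5  'hfdfbfbgebfade'

SA = [16, 14, 9, 0, 11, 2, 3, 4, 17, 7, 18, 13, 15, 8, 10, 1, 6, 12, 5]
rank  pair      lcp
   1  s[16:],s[14:]  0  ''
   2  s[14:],s[9:]  2  'bf'
   3  s[9:],s[0:]  2  'bf'
   4  s[0:],s[11:]  1  'b'
   5  s[11:],s[2:]  0  ''
   6  s[2:],s[3:]  2  'cc'
   7  s[3:],s[4:]  1  'c'
   8  s[4:],s[17:]  0  ''
   9  s[17:],s[7:]  1  'd'
  10  s[7:],s[18:]  0  ''
  11  s[18:],s[13:]  1  'e'
  12  s[13:],s[15:]  0  ''
  13  s[15:],s[8:]  1  'f'
  14  s[8:],s[10:]  2  'fb'
  15  s[10:],s[1:]  1  'f'
  16  s[1:],s[6:]  1  'f'
  17  s[6:],s[12:]  0  ''
  18  s[12:],s[5:]  0  ''

n(n+1)/2 = 19·20/2 = 190
Σ LCP = 0 + 0 + 2 + 2 + 1 + 0 + 2 + 1 + 0 + 1 + 0 + 1 + 0 + 1 + 2 + 1 + 1 + 0 + 0 = 15
distinct = 190 − 15 = 175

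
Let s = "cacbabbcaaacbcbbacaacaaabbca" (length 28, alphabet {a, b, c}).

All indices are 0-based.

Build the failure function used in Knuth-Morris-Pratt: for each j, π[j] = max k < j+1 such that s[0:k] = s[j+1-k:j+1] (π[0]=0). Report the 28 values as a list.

π[0] = 0
j=1 s[j]='a': π[1]=0 (border '')
j=2 s[j]='c': π[2]=1 (border 'c')
j=3 s[j]='b': k: 1→0; π[3]=0 (border '')
j=4 s[j]='a': π[4]=0 (border '')
j=5 s[j]='b': π[5]=0 (border '')
j=6 s[j]='b': π[6]=0 (border '')
j=7 s[j]='c': π[7]=1 (border 'c')
j=8 s[j]='a': π[8]=2 (border 'ca')
j=9 s[j]='a': k: 2→0; π[9]=0 (border '')
j=10 s[j]='a': π[10]=0 (border '')
j=11 s[j]='c': π[11]=1 (border 'c')
j=12 s[j]='b': k: 1→0; π[12]=0 (border '')
j=13 s[j]='c': π[13]=1 (border 'c')
j=14 s[j]='b': k: 1→0; π[14]=0 (border '')
j=15 s[j]='b': π[15]=0 (border '')
j=16 s[j]='a': π[16]=0 (border '')
j=17 s[j]='c': π[17]=1 (border 'c')
j=18 s[j]='a': π[18]=2 (border 'ca')
j=19 s[j]='a': k: 2→0; π[19]=0 (border '')
j=20 s[j]='c': π[20]=1 (border 'c')
j=21 s[j]='a': π[21]=2 (border 'ca')
j=22 s[j]='a': k: 2→0; π[22]=0 (border '')
j=23 s[j]='a': π[23]=0 (border '')
j=24 s[j]='b': π[24]=0 (border '')
j=25 s[j]='b': π[25]=0 (border '')
j=26 s[j]='c': π[26]=1 (border 'c')
j=27 s[j]='a': π[27]=2 (border 'ca')

[0, 0, 1, 0, 0, 0, 0, 1, 2, 0, 0, 1, 0, 1, 0, 0, 0, 1, 2, 0, 1, 2, 0, 0, 0, 0, 1, 2]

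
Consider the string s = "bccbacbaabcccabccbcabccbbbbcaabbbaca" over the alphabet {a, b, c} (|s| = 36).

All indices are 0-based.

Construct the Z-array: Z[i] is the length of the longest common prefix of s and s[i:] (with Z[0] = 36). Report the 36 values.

[36, 0, 0, 1, 0, 0, 1, 0, 0, 3, 0, 0, 0, 0, 4, 0, 0, 2, 0, 0, 4, 0, 0, 1, 1, 1, 2, 0, 0, 0, 1, 1, 1, 0, 0, 0]

Z[0]=36
i=1: outside box; Z[1]=0
i=2: outside box; Z[2]=0
i=3: outside box; Z[3]=1 scan→box=[3,4)
i=4: outside box; Z[4]=0
i=5: outside box; Z[5]=0
i=6: outside box; Z[6]=1 scan→box=[6,7)
i=7: outside box; Z[7]=0
i=8: outside box; Z[8]=0
i=9: outside box; Z[9]=3 scan→box=[9,12)
i=10: min(r-i=2, Z[1]=0)=0; Z[10]=0
i=11: min(r-i=1, Z[2]=0)=0; Z[11]=0
i=12: outside box; Z[12]=0
i=13: outside box; Z[13]=0
i=14: outside box; Z[14]=4 scan→box=[14,18)
i=15: min(r-i=3, Z[1]=0)=0; Z[15]=0
i=16: min(r-i=2, Z[2]=0)=0; Z[16]=0
i=17: min(r-i=1, Z[3]=1)=1; Z[17]=2 scan→box=[17,19)
i=18: min(r-i=1, Z[1]=0)=0; Z[18]=0
i=19: outside box; Z[19]=0
i=20: outside box; Z[20]=4 scan→box=[20,24)
i=21: min(r-i=3, Z[1]=0)=0; Z[21]=0
i=22: min(r-i=2, Z[2]=0)=0; Z[22]=0
i=23: min(r-i=1, Z[3]=1)=1; Z[23]=1
i=24: outside box; Z[24]=1 scan→box=[24,25)
i=25: outside box; Z[25]=1 scan→box=[25,26)
i=26: outside box; Z[26]=2 scan→box=[26,28)
i=27: min(r-i=1, Z[1]=0)=0; Z[27]=0
i=28: outside box; Z[28]=0
i=29: outside box; Z[29]=0
i=30: outside box; Z[30]=1 scan→box=[30,31)
i=31: outside box; Z[31]=1 scan→box=[31,32)
i=32: outside box; Z[32]=1 scan→box=[32,33)
i=33: outside box; Z[33]=0
i=34: outside box; Z[34]=0
i=35: outside box; Z[35]=0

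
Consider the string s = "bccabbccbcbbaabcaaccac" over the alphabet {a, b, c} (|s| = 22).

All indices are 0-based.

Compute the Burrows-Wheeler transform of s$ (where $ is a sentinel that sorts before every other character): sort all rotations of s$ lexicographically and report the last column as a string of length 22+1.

rank  rotation                 last
    0  $bccabbccbcbbaabcaaccac  c
    1  aabcaaccac$bccabbccbcbb  b
    2  aaccac$bccabbccbcbbaabc  c
    3  abbccbcbbaabcaaccac$bcc  c
    4  abcaaccac$bccabbccbcbba  a
    5  ac$bccabbccbcbbaabcaacc  c
    6  accac$bccabbccbcbbaabca  a
    7  baabcaaccac$bccabbccbcb  b
    8  bbaabcaaccac$bccabbccbc  c
    9  bbccbcbbaabcaaccac$bcca  a
   10  bcaaccac$bccabbccbcbbaa  a
   11  bcbbaabcaaccac$bccabbcc  c
   12  bccabbccbcbbaabcaaccac$  $
   13  bccbcbbaabcaaccac$bccab  b
   14  c$bccabbccbcbbaabcaacca  a
   15  caaccac$bccabbccbcbbaab  b
   16  cabbccbcbbaabcaaccac$bc  c
   17  cac$bccabbccbcbbaabcaac  c
   18  cbbaabcaaccac$bccabbccb  b
   19  cbcbbaabcaaccac$bccabbc  c
   20  ccabbccbcbbaabcaaccac$b  b
   21  ccac$bccabbccbcbbaabcaa  a
   22  ccbcbbaabcaaccac$bccabb  b

cbccacabcaac$babccbcbab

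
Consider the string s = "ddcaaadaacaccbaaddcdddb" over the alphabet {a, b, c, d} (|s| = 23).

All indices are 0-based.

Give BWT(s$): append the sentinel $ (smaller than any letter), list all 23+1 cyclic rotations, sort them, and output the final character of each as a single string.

rank  rotation                  last
    0  $ddcaaadaacaccbaaddcdddb  b
    1  aaadaacaccbaaddcdddb$ddc  c
    2  aacaccbaaddcdddb$ddcaaad  d
    3  aadaacaccbaaddcdddb$ddca  a
    4  aaddcdddb$ddcaaadaacaccb  b
    5  acaccbaaddcdddb$ddcaaada  a
    6  accbaaddcdddb$ddcaaadaac  c
    7  adaacaccbaaddcdddb$ddcaa  a
    8  addcdddb$ddcaaadaacaccba  a
    9  b$ddcaaadaacaccbaaddcddd  d
   10  baaddcdddb$ddcaaadaacacc  c
   11  caaadaacaccbaaddcdddb$dd  d
   12  caccbaaddcdddb$ddcaaadaa  a
   13  cbaaddcdddb$ddcaaadaacac  c
   14  ccbaaddcdddb$ddcaaadaaca  a
   15  cdddb$ddcaaadaacaccbaadd  d
   16  daacaccbaaddcdddb$ddcaaa  a
   17  db$ddcaaadaacaccbaaddcdd  d
   18  dcaaadaacaccbaaddcdddb$d  d
   19  dcdddb$ddcaaadaacaccbaad  d
   20  ddb$ddcaaadaacaccbaaddcd  d
   21  ddcaaadaacaccbaaddcdddb$  $
   22  ddcdddb$ddcaaadaacaccbaa  a
   23  dddb$ddcaaadaacaccbaaddc  c

bcdabacaadcdacadadddd$ac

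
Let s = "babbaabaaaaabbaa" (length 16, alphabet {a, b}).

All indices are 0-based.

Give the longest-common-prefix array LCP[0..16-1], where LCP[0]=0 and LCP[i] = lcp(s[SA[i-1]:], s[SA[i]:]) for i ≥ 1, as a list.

sorted suffixes:
  #0 SA[0]=15  'a'
  #1 SA[1]=14  'aa'
  #2 SA[2]=7  'aaaaabbaa'
  #3 SA[3]=8  'aaaabbaa'
  #4 SA[4]=9  'aaabbaa'
  #5 SA[5]=4  'aabaaaaabbaa'
  #6 SA[6]=10  'aabbaa'
  #7 SA[7]=5  'abaaaaabbaa'
  #8 SA[8]=11  'abbaa'
  #9 SA[9]=1  'abbaabaaaaabbaa'
  #10 SA[10]=13  'baa'
  #11 SA[11]=6  'baaaaabbaa'
  #12 SA[12]=3  'baabaaaaabbaa'
  #13 SA[13]=0  'babbaabaaaaabbaa'
  #14 SA[14]=12  'bbaa'
  #15 SA[15]=2  'bbaabaaaaabbaa'

SA = [15, 14, 7, 8, 9, 4, 10, 5, 11, 1, 13, 6, 3, 0, 12, 2]
i: (SA[i-1],SA[i]) lcp shared
  1: (15,14) 1 'a'
  2: (14,7) 2 'aa'
  3: (7,8) 4 'aaaa'
  4: (8,9) 3 'aaa'
  5: (9,4) 2 'aa'
  6: (4,10) 3 'aab'
  7: (10,5) 1 'a'
  8: (5,11) 2 'ab'
  9: (11,1) 5 'abbaa'
  10: (1,13) 0 ''
  11: (13,6) 3 'baa'
  12: (6,3) 3 'baa'
  13: (3,0) 2 'ba'
  14: (0,12) 1 'b'
  15: (12,2) 4 'bbaa'

[0, 1, 2, 4, 3, 2, 3, 1, 2, 5, 0, 3, 3, 2, 1, 4]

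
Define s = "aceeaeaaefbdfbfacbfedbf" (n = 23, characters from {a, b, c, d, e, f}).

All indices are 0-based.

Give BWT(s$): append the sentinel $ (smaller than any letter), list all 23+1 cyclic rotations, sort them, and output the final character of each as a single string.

rank  rotation                  last
    0  $aceeaeaaefbdfbfacbfedbf  f
    1  aaefbdfbfacbfedbf$aceeae  e
    2  acbfedbf$aceeaeaaefbdfbf  f
    3  aceeaeaaefbdfbfacbfedbf$  $
    4  aeaaefbdfbfacbfedbf$acee  e
    5  aefbdfbfacbfedbf$aceeaea  a
    6  bdfbfacbfedbf$aceeaeaaef  f
    7  bf$aceeaeaaefbdfbfacbfed  d
    8  bfacbfedbf$aceeaeaaefbdf  f
    9  bfedbf$aceeaeaaefbdfbfac  c
   10  cbfedbf$aceeaeaaefbdfbfa  a
   11  ceeaeaaefbdfbfacbfedbf$a  a
   12  dbf$aceeaeaaefbdfbfacbfe  e
   13  dfbfacbfedbf$aceeaeaaefb  b
   14  eaaefbdfbfacbfedbf$aceea  a
   15  eaeaaefbdfbfacbfedbf$ace  e
   16  edbf$aceeaeaaefbdfbfacbf  f
   17  eeaeaaefbdfbfacbfedbf$ac  c
   18  efbdfbfacbfedbf$aceeaeaa  a
   19  f$aceeaeaaefbdfbfacbfedb  b
   20  facbfedbf$aceeaeaaefbdfb  b
   21  fbdfbfacbfedbf$aceeaeaae  e
   22  fbfacbfedbf$aceeaeaaefbd  d
   23  fedbf$aceeaeaaefbdfbfacb  b

fef$eafdfcaaebaefcabbedb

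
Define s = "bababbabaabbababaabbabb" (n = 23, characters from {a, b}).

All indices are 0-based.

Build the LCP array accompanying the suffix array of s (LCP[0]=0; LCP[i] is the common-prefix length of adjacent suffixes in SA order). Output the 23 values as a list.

[0, 6, 1, 8, 3, 4, 2, 3, 6, 5, 0, 1, 7, 2, 9, 4, 5, 3, 4, 1, 2, 5, 4]

rank | idx | suffix
   0 |   8 | aabbababaabbabb
   1 |  16 | aabbabb
   2 |   6 | abaabbababaabbabb
   3 |  14 | abaabbabb
   4 |  12 | ababaabbabb
   5 |   1 | ababbabaabbababaabbabb
   6 |  20 | abb
   7 |   3 | abbabaabbababaabbabb
   8 |   9 | abbababaabbabb
   9 |  17 | abbabb
  10 |  22 | b
  11 |   7 | baabbababaabbabb
  12 |  15 | baabbabb
  13 |   5 | babaabbababaabbabb
  14 |  13 | babaabbabb
  15 |  11 | bababaabbabb
  16 |   0 | bababbabaabbababaabbabb
  17 |  19 | babb
  18 |   2 | babbabaabbababaabbabb
  19 |  21 | bb
  20 |   4 | bbabaabbababaabbabb
  21 |  10 | bbababaabbabb
  22 |  18 | bbabb

SA = [8, 16, 6, 14, 12, 1, 20, 3, 9, 17, 22, 7, 15, 5, 13, 11, 0, 19, 2, 21, 4, 10, 18]
i: (SA[i-1],SA[i]) lcp shared
  1: (8,16) 6 'aabbab'
  2: (16,6) 1 'a'
  3: (6,14) 8 'abaabbab'
  4: (14,12) 3 'aba'
  5: (12,1) 4 'abab'
  6: (1,20) 2 'ab'
  7: (20,3) 3 'abb'
  8: (3,9) 6 'abbaba'
  9: (9,17) 5 'abbab'
  10: (17,22) 0 ''
  11: (22,7) 1 'b'
  12: (7,15) 7 'baabbab'
  13: (15,5) 2 'ba'
  14: (5,13) 9 'babaabbab'
  15: (13,11) 4 'baba'
  16: (11,0) 5 'babab'
  17: (0,19) 3 'bab'
  18: (19,2) 4 'babb'
  19: (2,21) 1 'b'
  20: (21,4) 2 'bb'
  21: (4,10) 5 'bbaba'
  22: (10,18) 4 'bbab'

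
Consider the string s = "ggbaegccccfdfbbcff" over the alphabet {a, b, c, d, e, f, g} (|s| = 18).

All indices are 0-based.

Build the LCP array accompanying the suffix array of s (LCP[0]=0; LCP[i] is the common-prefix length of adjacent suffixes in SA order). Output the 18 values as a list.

rank→(start, suffix):
  0 → (3, 'aegccccfdfbbcff')
  1 → (2, 'baegccccfdfbbcff')
  2 → (13, 'bbcff')
  3 → (14, 'bcff')
  4 → (6, 'ccccfdfbbcff')
  5 → (7, 'cccfdfbbcff')
  6 → (8, 'ccfdfbbcff')
  7 → (9, 'cfdfbbcff')
  8 → (15, 'cff')
  9 → (11, 'dfbbcff')
  10 → (4, 'egccccfdfbbcff')
  11 → (17, 'f')
  12 → (12, 'fbbcff')
  13 → (10, 'fdfbbcff')
  14 → (16, 'ff')
  15 → (1, 'gbaegccccfdfbbcff')
  16 → (5, 'gccccfdfbbcff')
  17 → (0, 'ggbaegccccfdfbbcff')

SA = [3, 2, 13, 14, 6, 7, 8, 9, 15, 11, 4, 17, 12, 10, 16, 1, 5, 0]
[i] adj suffixes → lcp
  [1] 3/2 → 0 ('')
  [2] 2/13 → 1 ('b')
  [3] 13/14 → 1 ('b')
  [4] 14/6 → 0 ('')
  [5] 6/7 → 3 ('ccc')
  [6] 7/8 → 2 ('cc')
  [7] 8/9 → 1 ('c')
  [8] 9/15 → 2 ('cf')
  [9] 15/11 → 0 ('')
  [10] 11/4 → 0 ('')
  [11] 4/17 → 0 ('')
  [12] 17/12 → 1 ('f')
  [13] 12/10 → 1 ('f')
  [14] 10/16 → 1 ('f')
  [15] 16/1 → 0 ('')
  [16] 1/5 → 1 ('g')
  [17] 5/0 → 1 ('g')

[0, 0, 1, 1, 0, 3, 2, 1, 2, 0, 0, 0, 1, 1, 1, 0, 1, 1]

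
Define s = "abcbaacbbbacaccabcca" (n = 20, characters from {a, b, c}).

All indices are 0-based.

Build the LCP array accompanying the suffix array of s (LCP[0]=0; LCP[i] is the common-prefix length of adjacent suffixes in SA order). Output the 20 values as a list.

[0, 1, 1, 3, 1, 2, 2, 0, 2, 1, 2, 1, 2, 0, 2, 2, 1, 2, 1, 3]

sorted suffixes:
  #0 SA[0]=19  'a'
  #1 SA[1]=4  'aacbbbacaccabcca'
  #2 SA[2]=0  'abcbaacbbbacaccabcca'
  #3 SA[3]=15  'abcca'
  #4 SA[4]=10  'acaccabcca'
  #5 SA[5]=5  'acbbbacaccabcca'
  #6 SA[6]=12  'accabcca'
  #7 SA[7]=3  'baacbbbacaccabcca'
  #8 SA[8]=9  'bacaccabcca'
  #9 SA[9]=8  'bbacaccabcca'
  #10 SA[10]=7  'bbbacaccabcca'
  #11 SA[11]=1  'bcbaacbbbacaccabcca'
  #12 SA[12]=16  'bcca'
  #13 SA[13]=18  'ca'
  #14 SA[14]=14  'cabcca'
  #15 SA[15]=11  'caccabcca'
  #16 SA[16]=2  'cbaacbbbacaccabcca'
  #17 SA[17]=6  'cbbbacaccabcca'
  #18 SA[18]=17  'cca'
  #19 SA[19]=13  'ccabcca'

SA = [19, 4, 0, 15, 10, 5, 12, 3, 9, 8, 7, 1, 16, 18, 14, 11, 2, 6, 17, 13]
[i] adj suffixes → lcp
  [1] 19/4 → 1 ('a')
  [2] 4/0 → 1 ('a')
  [3] 0/15 → 3 ('abc')
  [4] 15/10 → 1 ('a')
  [5] 10/5 → 2 ('ac')
  [6] 5/12 → 2 ('ac')
  [7] 12/3 → 0 ('')
  [8] 3/9 → 2 ('ba')
  [9] 9/8 → 1 ('b')
  [10] 8/7 → 2 ('bb')
  [11] 7/1 → 1 ('b')
  [12] 1/16 → 2 ('bc')
  [13] 16/18 → 0 ('')
  [14] 18/14 → 2 ('ca')
  [15] 14/11 → 2 ('ca')
  [16] 11/2 → 1 ('c')
  [17] 2/6 → 2 ('cb')
  [18] 6/17 → 1 ('c')
  [19] 17/13 → 3 ('cca')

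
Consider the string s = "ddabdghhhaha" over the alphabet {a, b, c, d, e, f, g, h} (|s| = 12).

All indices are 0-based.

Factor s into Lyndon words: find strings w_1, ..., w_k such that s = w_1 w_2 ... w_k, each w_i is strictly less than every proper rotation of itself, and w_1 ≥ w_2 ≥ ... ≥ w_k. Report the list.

["d", "d", "abdghhhah", "a"]

emit factor 1: 'd' (i=0, period=1)
emit factor 2: 'd' (i=1, period=1)
emit factor 3: 'abdghhhah' (i=2, period=9)
emit factor 4: 'a' (i=11, period=1)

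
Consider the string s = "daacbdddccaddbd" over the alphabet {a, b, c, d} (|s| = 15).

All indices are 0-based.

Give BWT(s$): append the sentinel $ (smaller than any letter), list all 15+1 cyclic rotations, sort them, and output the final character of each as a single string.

ddacdccadb$ddadb

rank  rotation          last
    0  $daacbdddccaddbd  d
    1  aacbdddccaddbd$d  d
    2  acbdddccaddbd$da  a
    3  addbd$daacbdddcc  c
    4  bd$daacbdddccadd  d
    5  bdddccaddbd$daac  c
    6  caddbd$daacbdddc  c
    7  cbdddccaddbd$daa  a
    8  ccaddbd$daacbddd  d
    9  d$daacbdddccaddb  b
   10  daacbdddccaddbd$  $
   11  dbd$daacbdddccad  d
   12  dccaddbd$daacbdd  d
   13  ddbd$daacbdddcca  a
   14  ddccaddbd$daacbd  d
   15  dddccaddbd$daacb  b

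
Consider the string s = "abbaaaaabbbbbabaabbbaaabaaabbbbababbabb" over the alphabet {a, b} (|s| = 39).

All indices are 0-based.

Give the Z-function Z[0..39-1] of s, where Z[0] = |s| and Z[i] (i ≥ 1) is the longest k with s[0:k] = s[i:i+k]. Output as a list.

Z[0]=39
i=1: i≥r, start 0; Z[1]=0
i=2: i≥r, start 0; Z[2]=0
i=3: i≥r, start 0; Z[3]=1 scan→box=[3,4)
i=4: i≥r, start 0; Z[4]=1 scan→box=[4,5)
i=5: i≥r, start 0; Z[5]=1 scan→box=[5,6)
i=6: i≥r, start 0; Z[6]=1 scan→box=[6,7)
i=7: i≥r, start 0; Z[7]=3 scan→box=[7,10)
i=8: min(r-i=2, Z[1]=0)=0; Z[8]=0
i=9: min(r-i=1, Z[2]=0)=0; Z[9]=0
i=10: i≥r, start 0; Z[10]=0
i=11: i≥r, start 0; Z[11]=0
i=12: i≥r, start 0; Z[12]=0
i=13: i≥r, start 0; Z[13]=2 scan→box=[13,15)
i=14: min(r-i=1, Z[1]=0)=0; Z[14]=0
i=15: i≥r, start 0; Z[15]=1 scan→box=[15,16)
i=16: i≥r, start 0; Z[16]=3 scan→box=[16,19)
i=17: min(r-i=2, Z[1]=0)=0; Z[17]=0
i=18: min(r-i=1, Z[2]=0)=0; Z[18]=0
i=19: i≥r, start 0; Z[19]=0
i=20: i≥r, start 0; Z[20]=1 scan→box=[20,21)
i=21: i≥r, start 0; Z[21]=1 scan→box=[21,22)
i=22: i≥r, start 0; Z[22]=2 scan→box=[22,24)
i=23: min(r-i=1, Z[1]=0)=0; Z[23]=0
i=24: i≥r, start 0; Z[24]=1 scan→box=[24,25)
i=25: i≥r, start 0; Z[25]=1 scan→box=[25,26)
i=26: i≥r, start 0; Z[26]=3 scan→box=[26,29)
i=27: min(r-i=2, Z[1]=0)=0; Z[27]=0
i=28: min(r-i=1, Z[2]=0)=0; Z[28]=0
i=29: i≥r, start 0; Z[29]=0
i=30: i≥r, start 0; Z[30]=0
i=31: i≥r, start 0; Z[31]=2 scan→box=[31,33)
i=32: min(r-i=1, Z[1]=0)=0; Z[32]=0
i=33: i≥r, start 0; Z[33]=4 scan→box=[33,37)
i=34: min(r-i=3, Z[1]=0)=0; Z[34]=0
i=35: min(r-i=2, Z[2]=0)=0; Z[35]=0
i=36: min(r-i=1, Z[3]=1)=1; Z[36]=3 scan→box=[36,39)
i=37: min(r-i=2, Z[1]=0)=0; Z[37]=0
i=38: min(r-i=1, Z[2]=0)=0; Z[38]=0

[39, 0, 0, 1, 1, 1, 1, 3, 0, 0, 0, 0, 0, 2, 0, 1, 3, 0, 0, 0, 1, 1, 2, 0, 1, 1, 3, 0, 0, 0, 0, 2, 0, 4, 0, 0, 3, 0, 0]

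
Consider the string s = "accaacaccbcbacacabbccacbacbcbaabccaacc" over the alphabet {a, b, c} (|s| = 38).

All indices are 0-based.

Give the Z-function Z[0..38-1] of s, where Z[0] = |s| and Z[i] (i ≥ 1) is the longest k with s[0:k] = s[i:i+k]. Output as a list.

[38, 0, 0, 1, 2, 0, 3, 0, 0, 0, 0, 0, 2, 0, 2, 0, 1, 0, 0, 0, 0, 2, 0, 0, 2, 0, 0, 0, 0, 1, 1, 0, 0, 0, 1, 3, 0, 0]

Z[0]=38
i=1: fresh scan; Z[1]=0
i=2: fresh scan; Z[2]=0
i=3: fresh scan; Z[3]=1 grow→box=[3,4)
i=4: fresh scan; Z[4]=2 grow→box=[4,6)
i=5: min(r-i=1, Z[1]=0)=0; Z[5]=0
i=6: fresh scan; Z[6]=3 grow→box=[6,9)
i=7: min(r-i=2, Z[1]=0)=0; Z[7]=0
i=8: min(r-i=1, Z[2]=0)=0; Z[8]=0
i=9: fresh scan; Z[9]=0
i=10: fresh scan; Z[10]=0
i=11: fresh scan; Z[11]=0
i=12: fresh scan; Z[12]=2 grow→box=[12,14)
i=13: min(r-i=1, Z[1]=0)=0; Z[13]=0
i=14: fresh scan; Z[14]=2 grow→box=[14,16)
i=15: min(r-i=1, Z[1]=0)=0; Z[15]=0
i=16: fresh scan; Z[16]=1 grow→box=[16,17)
i=17: fresh scan; Z[17]=0
i=18: fresh scan; Z[18]=0
i=19: fresh scan; Z[19]=0
i=20: fresh scan; Z[20]=0
i=21: fresh scan; Z[21]=2 grow→box=[21,23)
i=22: min(r-i=1, Z[1]=0)=0; Z[22]=0
i=23: fresh scan; Z[23]=0
i=24: fresh scan; Z[24]=2 grow→box=[24,26)
i=25: min(r-i=1, Z[1]=0)=0; Z[25]=0
i=26: fresh scan; Z[26]=0
i=27: fresh scan; Z[27]=0
i=28: fresh scan; Z[28]=0
i=29: fresh scan; Z[29]=1 grow→box=[29,30)
i=30: fresh scan; Z[30]=1 grow→box=[30,31)
i=31: fresh scan; Z[31]=0
i=32: fresh scan; Z[32]=0
i=33: fresh scan; Z[33]=0
i=34: fresh scan; Z[34]=1 grow→box=[34,35)
i=35: fresh scan; Z[35]=3 grow→box=[35,38)
i=36: min(r-i=2, Z[1]=0)=0; Z[36]=0
i=37: min(r-i=1, Z[2]=0)=0; Z[37]=0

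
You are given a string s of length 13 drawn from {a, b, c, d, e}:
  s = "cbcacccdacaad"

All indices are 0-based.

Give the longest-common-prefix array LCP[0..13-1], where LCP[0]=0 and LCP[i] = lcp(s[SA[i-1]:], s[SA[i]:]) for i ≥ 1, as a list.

sorted suffixes:
  #0 SA[0]=10  'aad'
  #1 SA[1]=8  'acaad'
  #2 SA[2]=3  'acccdacaad'
  #3 SA[3]=11  'ad'
  #4 SA[4]=1  'bcacccdacaad'
  #5 SA[5]=9  'caad'
  #6 SA[6]=2  'cacccdacaad'
  #7 SA[7]=0  'cbcacccdacaad'
  #8 SA[8]=4  'cccdacaad'
  #9 SA[9]=5  'ccdacaad'
  #10 SA[10]=6  'cdacaad'
  #11 SA[11]=12  'd'
  #12 SA[12]=7  'dacaad'

SA = [10, 8, 3, 11, 1, 9, 2, 0, 4, 5, 6, 12, 7]
rank  pair      lcp
   1  s[10:],s[8:]  1  'a'
   2  s[8:],s[3:]  2  'ac'
   3  s[3:],s[11:]  1  'a'
   4  s[11:],s[1:]  0  ''
   5  s[1:],s[9:]  0  ''
   6  s[9:],s[2:]  2  'ca'
   7  s[2:],s[0:]  1  'c'
   8  s[0:],s[4:]  1  'c'
   9  s[4:],s[5:]  2  'cc'
  10  s[5:],s[6:]  1  'c'
  11  s[6:],s[12:]  0  ''
  12  s[12:],s[7:]  1  'd'

[0, 1, 2, 1, 0, 0, 2, 1, 1, 2, 1, 0, 1]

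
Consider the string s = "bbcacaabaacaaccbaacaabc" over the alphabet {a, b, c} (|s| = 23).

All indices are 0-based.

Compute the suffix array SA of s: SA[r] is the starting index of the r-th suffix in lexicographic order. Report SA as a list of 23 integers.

[5, 19, 16, 8, 11, 6, 20, 3, 17, 9, 12, 15, 7, 0, 21, 1, 22, 4, 18, 10, 2, 14, 13]

sorted suffixes:
  #0 SA[0]=5  'aabaacaaccbaacaabc'
  #1 SA[1]=19  'aabc'
  #2 SA[2]=16  'aacaabc'
  #3 SA[3]=8  'aacaaccbaacaabc'
  #4 SA[4]=11  'aaccbaacaabc'
  #5 SA[5]=6  'abaacaaccbaacaabc'
  #6 SA[6]=20  'abc'
  #7 SA[7]=3  'acaabaacaaccbaacaabc'
  #8 SA[8]=17  'acaabc'
  #9 SA[9]=9  'acaaccbaacaabc'
  #10 SA[10]=12  'accbaacaabc'
  #11 SA[11]=15  'baacaabc'
  #12 SA[12]=7  'baacaaccbaacaabc'
  #13 SA[13]=0  'bbcacaabaacaaccbaacaabc'
  #14 SA[14]=21  'bc'
  #15 SA[15]=1  'bcacaabaacaaccbaacaabc'
  #16 SA[16]=22  'c'
  #17 SA[17]=4  'caabaacaaccbaacaabc'
  #18 SA[18]=18  'caabc'
  #19 SA[19]=10  'caaccbaacaabc'
  #20 SA[20]=2  'cacaabaacaaccbaacaabc'
  #21 SA[21]=14  'cbaacaabc'
  #22 SA[22]=13  'ccbaacaabc'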